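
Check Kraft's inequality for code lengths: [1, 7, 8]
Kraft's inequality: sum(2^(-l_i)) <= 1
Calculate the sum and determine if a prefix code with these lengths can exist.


Sum = 2^(-1) + 2^(-7) + 2^(-8)
    = 0.5 + 0.0078125 + 0.00390625
    = 131/256 = 0.51171875
Since 0.51171875 <= 1, Kraft's inequality IS satisfied.
A prefix code with these lengths CAN exist.

Kraft sum = 0.51171875. Satisfied.


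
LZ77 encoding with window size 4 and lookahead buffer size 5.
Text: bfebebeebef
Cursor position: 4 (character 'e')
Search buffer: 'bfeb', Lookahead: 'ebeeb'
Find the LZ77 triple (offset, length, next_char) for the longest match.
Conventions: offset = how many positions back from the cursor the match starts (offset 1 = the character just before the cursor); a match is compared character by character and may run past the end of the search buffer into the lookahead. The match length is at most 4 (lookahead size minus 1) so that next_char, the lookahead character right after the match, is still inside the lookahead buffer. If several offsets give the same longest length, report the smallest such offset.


Try each offset into the search buffer:
  offset=1 (pos 3, char 'b'): match length 0
  offset=2 (pos 2, char 'e'): match length 3
  offset=3 (pos 1, char 'f'): match length 0
  offset=4 (pos 0, char 'b'): match length 0
Longest match has length 3 at offset 2.
next_char = character at position 4 + 3 = 7 -> 'e'

Best match: offset=2, length=3 (matching 'ebe' starting at position 2)
LZ77 triple: (2, 3, 'e')


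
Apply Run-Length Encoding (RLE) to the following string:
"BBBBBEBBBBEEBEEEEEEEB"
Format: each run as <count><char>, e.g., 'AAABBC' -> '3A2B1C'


Scanning runs left to right:
  i=0: run of 'B' x 5 -> '5B'
  i=5: run of 'E' x 1 -> '1E'
  i=6: run of 'B' x 4 -> '4B'
  i=10: run of 'E' x 2 -> '2E'
  i=12: run of 'B' x 1 -> '1B'
  i=13: run of 'E' x 7 -> '7E'
  i=20: run of 'B' x 1 -> '1B'

RLE = 5B1E4B2E1B7E1B


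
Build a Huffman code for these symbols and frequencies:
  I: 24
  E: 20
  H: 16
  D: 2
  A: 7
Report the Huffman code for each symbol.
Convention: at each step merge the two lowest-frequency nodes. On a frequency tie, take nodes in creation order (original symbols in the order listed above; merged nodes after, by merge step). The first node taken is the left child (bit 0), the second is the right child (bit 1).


Huffman tree construction:
Step 1: Merge D(2) + A(7) = 9
Step 2: Merge (D+A)(9) + H(16) = 25
Step 3: Merge E(20) + I(24) = 44
Step 4: Merge ((D+A)+H)(25) + (E+I)(44) = 69
Read each symbol's code off the tree from the root (left child = 0, right child = 1).

Codes:
  I: 11 (length 2)
  E: 10 (length 2)
  H: 01 (length 2)
  D: 000 (length 3)
  A: 001 (length 3)
Average code length: 147/69 = 2.1304 bits/symbol


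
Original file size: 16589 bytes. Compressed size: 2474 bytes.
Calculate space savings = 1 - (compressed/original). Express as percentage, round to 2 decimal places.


ratio = compressed/original = 2474/16589 = 0.149135
savings = 1 - ratio = 1 - 0.149135 = 0.850865
as a percentage: 0.850865 * 100 = 85.09%

Space savings = 1 - 2474/16589 = 85.09%


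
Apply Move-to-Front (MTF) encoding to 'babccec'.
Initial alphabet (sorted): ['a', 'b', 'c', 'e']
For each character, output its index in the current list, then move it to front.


MTF encoding:
'b': index 1 in ['a', 'b', 'c', 'e'] -> ['b', 'a', 'c', 'e']
'a': index 1 in ['b', 'a', 'c', 'e'] -> ['a', 'b', 'c', 'e']
'b': index 1 in ['a', 'b', 'c', 'e'] -> ['b', 'a', 'c', 'e']
'c': index 2 in ['b', 'a', 'c', 'e'] -> ['c', 'b', 'a', 'e']
'c': index 0 in ['c', 'b', 'a', 'e'] -> ['c', 'b', 'a', 'e']
'e': index 3 in ['c', 'b', 'a', 'e'] -> ['e', 'c', 'b', 'a']
'c': index 1 in ['e', 'c', 'b', 'a'] -> ['c', 'e', 'b', 'a']


Output: [1, 1, 1, 2, 0, 3, 1]


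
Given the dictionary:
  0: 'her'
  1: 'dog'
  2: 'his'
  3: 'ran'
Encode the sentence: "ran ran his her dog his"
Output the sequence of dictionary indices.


Look up each word in the dictionary:
  'ran' -> 3
  'ran' -> 3
  'his' -> 2
  'her' -> 0
  'dog' -> 1
  'his' -> 2

Encoded: [3, 3, 2, 0, 1, 2]


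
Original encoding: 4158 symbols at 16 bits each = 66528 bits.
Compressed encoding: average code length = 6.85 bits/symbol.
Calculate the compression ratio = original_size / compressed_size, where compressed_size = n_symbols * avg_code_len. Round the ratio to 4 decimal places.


original_size = n_symbols * orig_bits = 4158 * 16 = 66528 bits
compressed_size = n_symbols * avg_code_len = 4158 * 6.85 = 28482.3 bits
ratio = original_size / compressed_size = 66528 / 28482.3 = 2.3358

Compression ratio = 2.3358


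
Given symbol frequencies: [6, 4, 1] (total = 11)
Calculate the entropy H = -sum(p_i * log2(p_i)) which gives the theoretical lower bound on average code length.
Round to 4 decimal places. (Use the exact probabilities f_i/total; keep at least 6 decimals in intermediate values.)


Per-symbol terms -p_i * log2(p_i) with p_i = f_i/11:
  p = 6/11 = 0.545455: log2(p) = -0.874469, -p*log2(p) = 0.476983
  p = 4/11 = 0.363636: log2(p) = -1.459432, -p*log2(p) = 0.530702
  p = 1/11 = 0.090909: log2(p) = -3.459432, -p*log2(p) = 0.314494
H = 0.476983 + 0.530702 + 0.314494 = 1.322179

H = 1.3222 bits/symbol


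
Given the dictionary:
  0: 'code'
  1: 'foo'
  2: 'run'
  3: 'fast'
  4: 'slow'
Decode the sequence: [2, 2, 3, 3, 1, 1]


Look up each index in the dictionary:
  2 -> 'run'
  2 -> 'run'
  3 -> 'fast'
  3 -> 'fast'
  1 -> 'foo'
  1 -> 'foo'

Decoded: "run run fast fast foo foo"


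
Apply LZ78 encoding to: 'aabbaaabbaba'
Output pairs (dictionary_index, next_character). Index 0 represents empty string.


LZ78 encoding steps:
Dictionary: {0: ''}
Step 1: w='' (idx 0), next='a' -> output (0, 'a'), add 'a' as idx 1
Step 2: w='a' (idx 1), next='b' -> output (1, 'b'), add 'ab' as idx 2
Step 3: w='' (idx 0), next='b' -> output (0, 'b'), add 'b' as idx 3
Step 4: w='a' (idx 1), next='a' -> output (1, 'a'), add 'aa' as idx 4
Step 5: w='ab' (idx 2), next='b' -> output (2, 'b'), add 'abb' as idx 5
Step 6: w='ab' (idx 2), next='a' -> output (2, 'a'), add 'aba' as idx 6


Encoded: [(0, 'a'), (1, 'b'), (0, 'b'), (1, 'a'), (2, 'b'), (2, 'a')]


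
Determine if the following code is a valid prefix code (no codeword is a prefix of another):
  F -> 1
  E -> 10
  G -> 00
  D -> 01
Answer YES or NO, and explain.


Checking each pair (does one codeword prefix another?):
  F='1' vs E='10': prefix -- VIOLATION

NO -- this is NOT a valid prefix code. F (1) is a prefix of E (10).


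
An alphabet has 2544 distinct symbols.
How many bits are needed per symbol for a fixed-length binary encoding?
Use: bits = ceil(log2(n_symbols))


log2(2544) = 11.3129
Bracket: 2^11 = 2048 < 2544 <= 2^12 = 4096
So ceil(log2(2544)) = 12

bits = ceil(log2(2544)) = ceil(11.3129) = 12 bits


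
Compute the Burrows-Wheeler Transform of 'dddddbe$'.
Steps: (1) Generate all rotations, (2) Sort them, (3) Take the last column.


Rotations (sorted):
  0: $dddddbe -> last char: e
  1: be$ddddd -> last char: d
  2: dbe$dddd -> last char: d
  3: ddbe$ddd -> last char: d
  4: dddbe$dd -> last char: d
  5: ddddbe$d -> last char: d
  6: dddddbe$ -> last char: $
  7: e$dddddb -> last char: b


BWT = eddddd$b


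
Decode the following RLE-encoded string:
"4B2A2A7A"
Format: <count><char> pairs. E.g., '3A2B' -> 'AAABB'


Expanding each <count><char> pair:
  4B -> 'BBBB'
  2A -> 'AA'
  2A -> 'AA'
  7A -> 'AAAAAAA'

Decoded = BBBBAAAAAAAAAAA


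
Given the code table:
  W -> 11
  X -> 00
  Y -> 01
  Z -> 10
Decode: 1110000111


Decoding:
11 -> W
10 -> Z
00 -> X
01 -> Y
11 -> W


Result: WZXYW


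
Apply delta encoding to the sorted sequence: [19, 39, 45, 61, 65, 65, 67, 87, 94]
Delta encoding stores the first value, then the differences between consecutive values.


First value: 19
Deltas:
  39 - 19 = 20
  45 - 39 = 6
  61 - 45 = 16
  65 - 61 = 4
  65 - 65 = 0
  67 - 65 = 2
  87 - 67 = 20
  94 - 87 = 7


Delta encoded: [19, 20, 6, 16, 4, 0, 2, 20, 7]


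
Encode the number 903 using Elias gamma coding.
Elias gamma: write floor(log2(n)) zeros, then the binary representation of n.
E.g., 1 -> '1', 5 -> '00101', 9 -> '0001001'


num_bits = floor(log2(903)) + 1 = 10
leading_zeros = num_bits - 1 = 9
binary(903) = 1110000111

Elias gamma(903) = '000000000' + '1110000111' = 0000000001110000111 (19 bits)


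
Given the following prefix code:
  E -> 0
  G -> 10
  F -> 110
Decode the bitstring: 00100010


Decoding step by step:
Bits 0 -> E
Bits 0 -> E
Bits 10 -> G
Bits 0 -> E
Bits 0 -> E
Bits 10 -> G


Decoded message: EEGEEG


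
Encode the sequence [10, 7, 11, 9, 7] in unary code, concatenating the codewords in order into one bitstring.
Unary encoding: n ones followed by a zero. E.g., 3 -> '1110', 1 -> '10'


Encode each number as n ones followed by a terminating 0:
  10 -> 11111111110 (11 bits)
  7 -> 11111110 (8 bits)
  11 -> 111111111110 (12 bits)
  9 -> 1111111110 (10 bits)
  7 -> 11111110 (8 bits)
Total length = 11 + 8 + 12 + 10 + 8 = 49 bits.

Unary([10, 7, 11, 9, 7]) = 1111111111011111110111111111110111111111011111110 (49 bits)


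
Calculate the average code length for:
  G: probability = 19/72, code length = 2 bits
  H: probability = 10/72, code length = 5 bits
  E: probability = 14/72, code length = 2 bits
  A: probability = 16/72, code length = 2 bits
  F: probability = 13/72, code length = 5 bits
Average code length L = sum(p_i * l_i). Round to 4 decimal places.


Weighted contributions p_i * l_i:
  G: (19/72) * 2 = 38/72
  H: (10/72) * 5 = 50/72
  E: (14/72) * 2 = 28/72
  A: (16/72) * 2 = 32/72
  F: (13/72) * 5 = 65/72
Sum = (38 + 50 + 28 + 32 + 65)/72 = 213/72

L = 213/72 = 2.9583 bits/symbol


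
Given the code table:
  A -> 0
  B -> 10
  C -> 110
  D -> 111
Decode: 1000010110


Decoding:
10 -> B
0 -> A
0 -> A
0 -> A
10 -> B
110 -> C


Result: BAAABC


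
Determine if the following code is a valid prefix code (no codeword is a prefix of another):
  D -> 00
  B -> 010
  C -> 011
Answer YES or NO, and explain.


Checking each pair (does one codeword prefix another?):
  D='00' vs B='010': no prefix
  D='00' vs C='011': no prefix
  B='010' vs D='00': no prefix
  B='010' vs C='011': no prefix
  C='011' vs D='00': no prefix
  C='011' vs B='010': no prefix
No violation found over all pairs.

YES -- this is a valid prefix code. No codeword is a prefix of any other codeword.


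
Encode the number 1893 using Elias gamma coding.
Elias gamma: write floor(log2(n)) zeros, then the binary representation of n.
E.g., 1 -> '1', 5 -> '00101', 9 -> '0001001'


num_bits = floor(log2(1893)) + 1 = 11
leading_zeros = num_bits - 1 = 10
binary(1893) = 11101100101

Elias gamma(1893) = '0000000000' + '11101100101' = 000000000011101100101 (21 bits)


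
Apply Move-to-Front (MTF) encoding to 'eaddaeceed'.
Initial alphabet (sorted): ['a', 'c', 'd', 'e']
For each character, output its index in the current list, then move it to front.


MTF encoding:
'e': index 3 in ['a', 'c', 'd', 'e'] -> ['e', 'a', 'c', 'd']
'a': index 1 in ['e', 'a', 'c', 'd'] -> ['a', 'e', 'c', 'd']
'd': index 3 in ['a', 'e', 'c', 'd'] -> ['d', 'a', 'e', 'c']
'd': index 0 in ['d', 'a', 'e', 'c'] -> ['d', 'a', 'e', 'c']
'a': index 1 in ['d', 'a', 'e', 'c'] -> ['a', 'd', 'e', 'c']
'e': index 2 in ['a', 'd', 'e', 'c'] -> ['e', 'a', 'd', 'c']
'c': index 3 in ['e', 'a', 'd', 'c'] -> ['c', 'e', 'a', 'd']
'e': index 1 in ['c', 'e', 'a', 'd'] -> ['e', 'c', 'a', 'd']
'e': index 0 in ['e', 'c', 'a', 'd'] -> ['e', 'c', 'a', 'd']
'd': index 3 in ['e', 'c', 'a', 'd'] -> ['d', 'e', 'c', 'a']


Output: [3, 1, 3, 0, 1, 2, 3, 1, 0, 3]


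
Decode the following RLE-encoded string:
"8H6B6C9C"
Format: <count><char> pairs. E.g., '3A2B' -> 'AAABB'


Expanding each <count><char> pair:
  8H -> 'HHHHHHHH'
  6B -> 'BBBBBB'
  6C -> 'CCCCCC'
  9C -> 'CCCCCCCCC'

Decoded = HHHHHHHHBBBBBBCCCCCCCCCCCCCCC


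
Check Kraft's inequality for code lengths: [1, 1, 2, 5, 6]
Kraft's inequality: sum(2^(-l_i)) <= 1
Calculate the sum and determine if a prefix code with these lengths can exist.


Sum = 2^(-1) + 2^(-1) + 2^(-2) + 2^(-5) + 2^(-6)
    = 0.5 + 0.5 + 0.25 + 0.03125 + 0.015625
    = 83/64 = 1.296875
Since 1.296875 > 1, Kraft's inequality is NOT satisfied.
A prefix code with these lengths CANNOT exist.

Kraft sum = 1.296875. Not satisfied.


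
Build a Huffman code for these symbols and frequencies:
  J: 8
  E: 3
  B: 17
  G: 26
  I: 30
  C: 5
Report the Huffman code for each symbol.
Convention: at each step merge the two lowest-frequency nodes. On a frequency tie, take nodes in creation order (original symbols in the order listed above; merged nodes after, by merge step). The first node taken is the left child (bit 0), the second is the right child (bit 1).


Huffman tree construction:
Step 1: Merge E(3) + C(5) = 8
Step 2: Merge J(8) + (E+C)(8) = 16
Step 3: Merge (J+(E+C))(16) + B(17) = 33
Step 4: Merge G(26) + I(30) = 56
Step 5: Merge ((J+(E+C))+B)(33) + (G+I)(56) = 89
Read each symbol's code off the tree from the root (left child = 0, right child = 1).

Codes:
  J: 000 (length 3)
  E: 0010 (length 4)
  B: 01 (length 2)
  G: 10 (length 2)
  I: 11 (length 2)
  C: 0011 (length 4)
Average code length: 202/89 = 2.2697 bits/symbol


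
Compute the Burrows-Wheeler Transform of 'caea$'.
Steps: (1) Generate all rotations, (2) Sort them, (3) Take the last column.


Rotations (sorted):
  0: $caea -> last char: a
  1: a$cae -> last char: e
  2: aea$c -> last char: c
  3: caea$ -> last char: $
  4: ea$ca -> last char: a


BWT = aec$a


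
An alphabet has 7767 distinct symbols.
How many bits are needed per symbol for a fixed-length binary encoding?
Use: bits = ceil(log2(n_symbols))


log2(7767) = 12.9231
Bracket: 2^12 = 4096 < 7767 <= 2^13 = 8192
So ceil(log2(7767)) = 13

bits = ceil(log2(7767)) = ceil(12.9231) = 13 bits


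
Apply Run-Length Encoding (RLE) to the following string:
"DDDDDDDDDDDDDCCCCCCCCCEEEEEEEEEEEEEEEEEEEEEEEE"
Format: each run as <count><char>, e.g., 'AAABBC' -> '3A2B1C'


Scanning runs left to right:
  i=0: run of 'D' x 13 -> '13D'
  i=13: run of 'C' x 9 -> '9C'
  i=22: run of 'E' x 24 -> '24E'

RLE = 13D9C24E


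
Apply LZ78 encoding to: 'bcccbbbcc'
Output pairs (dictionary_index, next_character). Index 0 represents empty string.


LZ78 encoding steps:
Dictionary: {0: ''}
Step 1: w='' (idx 0), next='b' -> output (0, 'b'), add 'b' as idx 1
Step 2: w='' (idx 0), next='c' -> output (0, 'c'), add 'c' as idx 2
Step 3: w='c' (idx 2), next='c' -> output (2, 'c'), add 'cc' as idx 3
Step 4: w='b' (idx 1), next='b' -> output (1, 'b'), add 'bb' as idx 4
Step 5: w='b' (idx 1), next='c' -> output (1, 'c'), add 'bc' as idx 5
Step 6: w='c' (idx 2), end of input -> output (2, '')


Encoded: [(0, 'b'), (0, 'c'), (2, 'c'), (1, 'b'), (1, 'c'), (2, '')]


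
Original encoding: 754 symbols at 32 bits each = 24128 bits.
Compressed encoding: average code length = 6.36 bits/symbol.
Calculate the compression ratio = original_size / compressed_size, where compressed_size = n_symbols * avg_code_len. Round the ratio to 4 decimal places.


original_size = n_symbols * orig_bits = 754 * 32 = 24128 bits
compressed_size = n_symbols * avg_code_len = 754 * 6.36 = 4795.44 bits
ratio = original_size / compressed_size = 24128 / 4795.44 = 5.0314

Compression ratio = 5.0314


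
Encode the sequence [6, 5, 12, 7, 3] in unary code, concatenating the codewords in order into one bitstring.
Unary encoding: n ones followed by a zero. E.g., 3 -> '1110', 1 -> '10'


Encode each number as n ones followed by a terminating 0:
  6 -> 1111110 (7 bits)
  5 -> 111110 (6 bits)
  12 -> 1111111111110 (13 bits)
  7 -> 11111110 (8 bits)
  3 -> 1110 (4 bits)
Total length = 7 + 6 + 13 + 8 + 4 = 38 bits.

Unary([6, 5, 12, 7, 3]) = 11111101111101111111111110111111101110 (38 bits)


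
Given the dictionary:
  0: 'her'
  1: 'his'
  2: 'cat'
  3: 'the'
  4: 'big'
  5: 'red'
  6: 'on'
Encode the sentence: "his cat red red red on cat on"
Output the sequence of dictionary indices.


Look up each word in the dictionary:
  'his' -> 1
  'cat' -> 2
  'red' -> 5
  'red' -> 5
  'red' -> 5
  'on' -> 6
  'cat' -> 2
  'on' -> 6

Encoded: [1, 2, 5, 5, 5, 6, 2, 6]


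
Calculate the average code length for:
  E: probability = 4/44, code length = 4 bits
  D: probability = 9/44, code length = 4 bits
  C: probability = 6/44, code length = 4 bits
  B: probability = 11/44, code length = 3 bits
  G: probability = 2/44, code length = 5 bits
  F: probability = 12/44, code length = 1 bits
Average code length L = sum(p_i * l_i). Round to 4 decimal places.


Weighted contributions p_i * l_i:
  E: (4/44) * 4 = 16/44
  D: (9/44) * 4 = 36/44
  C: (6/44) * 4 = 24/44
  B: (11/44) * 3 = 33/44
  G: (2/44) * 5 = 10/44
  F: (12/44) * 1 = 12/44
Sum = (16 + 36 + 24 + 33 + 10 + 12)/44 = 131/44

L = 131/44 = 2.9773 bits/symbol


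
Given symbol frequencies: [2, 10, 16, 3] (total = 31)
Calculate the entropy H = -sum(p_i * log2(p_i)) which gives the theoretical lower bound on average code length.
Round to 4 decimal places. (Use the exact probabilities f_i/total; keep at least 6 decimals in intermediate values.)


Per-symbol terms -p_i * log2(p_i) with p_i = f_i/31:
  p = 2/31 = 0.064516: log2(p) = -3.954196, -p*log2(p) = 0.255109
  p = 10/31 = 0.322581: log2(p) = -1.632268, -p*log2(p) = 0.526538
  p = 16/31 = 0.516129: log2(p) = -0.954196, -p*log2(p) = 0.492488
  p = 3/31 = 0.096774: log2(p) = -3.369234, -p*log2(p) = 0.326055
H = 0.255109 + 0.526538 + 0.492488 + 0.326055 = 1.600190

H = 1.6002 bits/symbol


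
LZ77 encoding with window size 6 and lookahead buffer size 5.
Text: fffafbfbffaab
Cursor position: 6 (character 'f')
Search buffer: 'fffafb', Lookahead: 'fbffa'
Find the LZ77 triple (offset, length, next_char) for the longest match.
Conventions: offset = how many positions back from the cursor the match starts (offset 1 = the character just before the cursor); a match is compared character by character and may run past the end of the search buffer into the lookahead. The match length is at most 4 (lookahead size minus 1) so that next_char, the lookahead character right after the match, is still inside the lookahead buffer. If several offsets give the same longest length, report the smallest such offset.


Try each offset into the search buffer:
  offset=1 (pos 5, char 'b'): match length 0
  offset=2 (pos 4, char 'f'): match length 3
  offset=3 (pos 3, char 'a'): match length 0
  offset=4 (pos 2, char 'f'): match length 1
  offset=5 (pos 1, char 'f'): match length 1
  offset=6 (pos 0, char 'f'): match length 1
Longest match has length 3 at offset 2.
next_char = character at position 6 + 3 = 9 -> 'f'

Best match: offset=2, length=3 (matching 'fbf' starting at position 4)
LZ77 triple: (2, 3, 'f')


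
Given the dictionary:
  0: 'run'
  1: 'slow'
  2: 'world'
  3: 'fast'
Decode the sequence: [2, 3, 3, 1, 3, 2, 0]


Look up each index in the dictionary:
  2 -> 'world'
  3 -> 'fast'
  3 -> 'fast'
  1 -> 'slow'
  3 -> 'fast'
  2 -> 'world'
  0 -> 'run'

Decoded: "world fast fast slow fast world run"


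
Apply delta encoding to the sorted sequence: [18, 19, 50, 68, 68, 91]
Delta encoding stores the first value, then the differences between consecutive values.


First value: 18
Deltas:
  19 - 18 = 1
  50 - 19 = 31
  68 - 50 = 18
  68 - 68 = 0
  91 - 68 = 23


Delta encoded: [18, 1, 31, 18, 0, 23]


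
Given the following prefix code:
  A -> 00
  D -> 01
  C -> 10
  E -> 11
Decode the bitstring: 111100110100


Decoding step by step:
Bits 11 -> E
Bits 11 -> E
Bits 00 -> A
Bits 11 -> E
Bits 01 -> D
Bits 00 -> A


Decoded message: EEAEDA


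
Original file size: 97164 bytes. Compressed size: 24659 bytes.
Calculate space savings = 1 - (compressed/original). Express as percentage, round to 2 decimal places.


ratio = compressed/original = 24659/97164 = 0.253787
savings = 1 - ratio = 1 - 0.253787 = 0.746213
as a percentage: 0.746213 * 100 = 74.62%

Space savings = 1 - 24659/97164 = 74.62%


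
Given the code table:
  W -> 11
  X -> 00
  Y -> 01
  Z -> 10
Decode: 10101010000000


Decoding:
10 -> Z
10 -> Z
10 -> Z
10 -> Z
00 -> X
00 -> X
00 -> X


Result: ZZZZXXX


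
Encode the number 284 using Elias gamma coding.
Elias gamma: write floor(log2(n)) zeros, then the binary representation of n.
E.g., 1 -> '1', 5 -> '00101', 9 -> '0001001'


num_bits = floor(log2(284)) + 1 = 9
leading_zeros = num_bits - 1 = 8
binary(284) = 100011100

Elias gamma(284) = '00000000' + '100011100' = 00000000100011100 (17 bits)


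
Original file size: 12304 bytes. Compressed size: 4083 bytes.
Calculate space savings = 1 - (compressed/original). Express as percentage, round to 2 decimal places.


ratio = compressed/original = 4083/12304 = 0.331843
savings = 1 - ratio = 1 - 0.331843 = 0.668157
as a percentage: 0.668157 * 100 = 66.82%

Space savings = 1 - 4083/12304 = 66.82%


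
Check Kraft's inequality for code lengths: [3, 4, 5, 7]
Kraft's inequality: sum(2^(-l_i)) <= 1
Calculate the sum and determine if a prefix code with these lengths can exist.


Sum = 2^(-3) + 2^(-4) + 2^(-5) + 2^(-7)
    = 0.125 + 0.0625 + 0.03125 + 0.0078125
    = 29/128 = 0.2265625
Since 0.2265625 <= 1, Kraft's inequality IS satisfied.
A prefix code with these lengths CAN exist.

Kraft sum = 0.2265625. Satisfied.


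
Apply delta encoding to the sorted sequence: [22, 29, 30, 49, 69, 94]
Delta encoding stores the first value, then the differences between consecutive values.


First value: 22
Deltas:
  29 - 22 = 7
  30 - 29 = 1
  49 - 30 = 19
  69 - 49 = 20
  94 - 69 = 25


Delta encoded: [22, 7, 1, 19, 20, 25]


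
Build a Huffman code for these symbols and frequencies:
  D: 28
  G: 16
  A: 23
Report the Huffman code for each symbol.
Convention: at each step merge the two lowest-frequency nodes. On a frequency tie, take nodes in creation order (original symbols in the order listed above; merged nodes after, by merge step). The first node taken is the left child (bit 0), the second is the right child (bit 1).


Huffman tree construction:
Step 1: Merge G(16) + A(23) = 39
Step 2: Merge D(28) + (G+A)(39) = 67
Read each symbol's code off the tree from the root (left child = 0, right child = 1).

Codes:
  D: 0 (length 1)
  G: 10 (length 2)
  A: 11 (length 2)
Average code length: 106/67 = 1.5821 bits/symbol


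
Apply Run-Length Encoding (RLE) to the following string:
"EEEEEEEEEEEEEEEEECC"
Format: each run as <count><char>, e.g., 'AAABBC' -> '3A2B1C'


Scanning runs left to right:
  i=0: run of 'E' x 17 -> '17E'
  i=17: run of 'C' x 2 -> '2C'

RLE = 17E2C


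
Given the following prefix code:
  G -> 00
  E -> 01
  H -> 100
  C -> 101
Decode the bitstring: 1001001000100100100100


Decoding step by step:
Bits 100 -> H
Bits 100 -> H
Bits 100 -> H
Bits 01 -> E
Bits 00 -> G
Bits 100 -> H
Bits 100 -> H
Bits 100 -> H


Decoded message: HHHEGHHH


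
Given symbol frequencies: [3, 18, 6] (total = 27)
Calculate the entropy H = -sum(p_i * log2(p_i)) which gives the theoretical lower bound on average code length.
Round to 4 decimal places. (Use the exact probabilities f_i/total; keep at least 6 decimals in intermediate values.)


Per-symbol terms -p_i * log2(p_i) with p_i = f_i/27:
  p = 3/27 = 0.111111: log2(p) = -3.169925, -p*log2(p) = 0.352214
  p = 18/27 = 0.666667: log2(p) = -0.584963, -p*log2(p) = 0.389975
  p = 6/27 = 0.222222: log2(p) = -2.169925, -p*log2(p) = 0.482206
H = 0.352214 + 0.389975 + 0.482206 = 1.224395

H = 1.2244 bits/symbol


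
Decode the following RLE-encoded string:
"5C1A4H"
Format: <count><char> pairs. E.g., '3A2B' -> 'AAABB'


Expanding each <count><char> pair:
  5C -> 'CCCCC'
  1A -> 'A'
  4H -> 'HHHH'

Decoded = CCCCCAHHHH


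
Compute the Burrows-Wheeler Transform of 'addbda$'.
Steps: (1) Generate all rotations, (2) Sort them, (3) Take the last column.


Rotations (sorted):
  0: $addbda -> last char: a
  1: a$addbd -> last char: d
  2: addbda$ -> last char: $
  3: bda$add -> last char: d
  4: da$addb -> last char: b
  5: dbda$ad -> last char: d
  6: ddbda$a -> last char: a


BWT = ad$dbda


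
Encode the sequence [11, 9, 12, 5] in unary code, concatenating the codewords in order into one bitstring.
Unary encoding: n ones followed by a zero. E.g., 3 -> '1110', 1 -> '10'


Encode each number as n ones followed by a terminating 0:
  11 -> 111111111110 (12 bits)
  9 -> 1111111110 (10 bits)
  12 -> 1111111111110 (13 bits)
  5 -> 111110 (6 bits)
Total length = 12 + 10 + 13 + 6 = 41 bits.

Unary([11, 9, 12, 5]) = 11111111111011111111101111111111110111110 (41 bits)


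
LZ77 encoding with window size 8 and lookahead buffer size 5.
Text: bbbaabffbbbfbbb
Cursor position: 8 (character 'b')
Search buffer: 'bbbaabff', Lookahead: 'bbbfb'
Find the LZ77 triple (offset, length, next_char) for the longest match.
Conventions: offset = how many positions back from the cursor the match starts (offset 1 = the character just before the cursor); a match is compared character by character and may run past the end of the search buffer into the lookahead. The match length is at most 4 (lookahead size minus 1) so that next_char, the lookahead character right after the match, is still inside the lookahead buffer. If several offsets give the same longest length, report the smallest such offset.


Try each offset into the search buffer:
  offset=1 (pos 7, char 'f'): match length 0
  offset=2 (pos 6, char 'f'): match length 0
  offset=3 (pos 5, char 'b'): match length 1
  offset=4 (pos 4, char 'a'): match length 0
  offset=5 (pos 3, char 'a'): match length 0
  offset=6 (pos 2, char 'b'): match length 1
  offset=7 (pos 1, char 'b'): match length 2
  offset=8 (pos 0, char 'b'): match length 3
Longest match has length 3 at offset 8.
next_char = character at position 8 + 3 = 11 -> 'f'

Best match: offset=8, length=3 (matching 'bbb' starting at position 0)
LZ77 triple: (8, 3, 'f')


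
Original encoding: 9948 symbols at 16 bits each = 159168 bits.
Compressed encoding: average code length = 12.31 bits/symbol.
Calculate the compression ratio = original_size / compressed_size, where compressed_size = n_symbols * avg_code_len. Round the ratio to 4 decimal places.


original_size = n_symbols * orig_bits = 9948 * 16 = 159168 bits
compressed_size = n_symbols * avg_code_len = 9948 * 12.31 = 122459.88 bits
ratio = original_size / compressed_size = 159168 / 122459.88 = 1.2998

Compression ratio = 1.2998


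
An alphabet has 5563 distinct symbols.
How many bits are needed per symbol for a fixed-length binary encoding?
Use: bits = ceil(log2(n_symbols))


log2(5563) = 12.4416
Bracket: 2^12 = 4096 < 5563 <= 2^13 = 8192
So ceil(log2(5563)) = 13

bits = ceil(log2(5563)) = ceil(12.4416) = 13 bits


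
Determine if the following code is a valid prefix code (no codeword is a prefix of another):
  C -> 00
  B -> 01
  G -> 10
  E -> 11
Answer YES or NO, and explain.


Checking each pair (does one codeword prefix another?):
  C='00' vs B='01': no prefix
  C='00' vs G='10': no prefix
  C='00' vs E='11': no prefix
  B='01' vs C='00': no prefix
  B='01' vs G='10': no prefix
  B='01' vs E='11': no prefix
  G='10' vs C='00': no prefix
  G='10' vs B='01': no prefix
  G='10' vs E='11': no prefix
  E='11' vs C='00': no prefix
  E='11' vs B='01': no prefix
  E='11' vs G='10': no prefix
No violation found over all pairs.

YES -- this is a valid prefix code. No codeword is a prefix of any other codeword.


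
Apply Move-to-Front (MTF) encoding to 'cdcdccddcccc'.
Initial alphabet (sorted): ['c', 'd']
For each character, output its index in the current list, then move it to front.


MTF encoding:
'c': index 0 in ['c', 'd'] -> ['c', 'd']
'd': index 1 in ['c', 'd'] -> ['d', 'c']
'c': index 1 in ['d', 'c'] -> ['c', 'd']
'd': index 1 in ['c', 'd'] -> ['d', 'c']
'c': index 1 in ['d', 'c'] -> ['c', 'd']
'c': index 0 in ['c', 'd'] -> ['c', 'd']
'd': index 1 in ['c', 'd'] -> ['d', 'c']
'd': index 0 in ['d', 'c'] -> ['d', 'c']
'c': index 1 in ['d', 'c'] -> ['c', 'd']
'c': index 0 in ['c', 'd'] -> ['c', 'd']
'c': index 0 in ['c', 'd'] -> ['c', 'd']
'c': index 0 in ['c', 'd'] -> ['c', 'd']


Output: [0, 1, 1, 1, 1, 0, 1, 0, 1, 0, 0, 0]


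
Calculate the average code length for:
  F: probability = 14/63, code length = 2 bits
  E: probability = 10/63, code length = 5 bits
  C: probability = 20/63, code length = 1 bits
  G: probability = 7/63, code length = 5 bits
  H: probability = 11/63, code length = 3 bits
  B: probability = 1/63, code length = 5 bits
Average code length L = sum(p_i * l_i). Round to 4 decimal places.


Weighted contributions p_i * l_i:
  F: (14/63) * 2 = 28/63
  E: (10/63) * 5 = 50/63
  C: (20/63) * 1 = 20/63
  G: (7/63) * 5 = 35/63
  H: (11/63) * 3 = 33/63
  B: (1/63) * 5 = 5/63
Sum = (28 + 50 + 20 + 35 + 33 + 5)/63 = 171/63

L = 171/63 = 2.7143 bits/symbol


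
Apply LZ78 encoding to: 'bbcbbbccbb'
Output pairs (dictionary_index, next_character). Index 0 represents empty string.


LZ78 encoding steps:
Dictionary: {0: ''}
Step 1: w='' (idx 0), next='b' -> output (0, 'b'), add 'b' as idx 1
Step 2: w='b' (idx 1), next='c' -> output (1, 'c'), add 'bc' as idx 2
Step 3: w='b' (idx 1), next='b' -> output (1, 'b'), add 'bb' as idx 3
Step 4: w='bc' (idx 2), next='c' -> output (2, 'c'), add 'bcc' as idx 4
Step 5: w='bb' (idx 3), end of input -> output (3, '')


Encoded: [(0, 'b'), (1, 'c'), (1, 'b'), (2, 'c'), (3, '')]


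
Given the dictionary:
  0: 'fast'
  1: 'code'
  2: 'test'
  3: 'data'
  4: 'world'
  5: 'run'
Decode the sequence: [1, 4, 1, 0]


Look up each index in the dictionary:
  1 -> 'code'
  4 -> 'world'
  1 -> 'code'
  0 -> 'fast'

Decoded: "code world code fast"


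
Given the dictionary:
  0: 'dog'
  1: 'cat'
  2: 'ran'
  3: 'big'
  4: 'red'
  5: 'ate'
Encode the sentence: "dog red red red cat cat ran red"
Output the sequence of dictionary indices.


Look up each word in the dictionary:
  'dog' -> 0
  'red' -> 4
  'red' -> 4
  'red' -> 4
  'cat' -> 1
  'cat' -> 1
  'ran' -> 2
  'red' -> 4

Encoded: [0, 4, 4, 4, 1, 1, 2, 4]


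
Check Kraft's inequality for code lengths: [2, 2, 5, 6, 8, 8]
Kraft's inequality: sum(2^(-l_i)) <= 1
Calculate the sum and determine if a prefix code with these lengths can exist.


Sum = 2^(-2) + 2^(-2) + 2^(-5) + 2^(-6) + 2^(-8) + 2^(-8)
    = 0.25 + 0.25 + 0.03125 + 0.015625 + 0.00390625 + 0.00390625
    = 142/256 = 0.5546875
Since 0.5546875 <= 1, Kraft's inequality IS satisfied.
A prefix code with these lengths CAN exist.

Kraft sum = 0.5546875. Satisfied.


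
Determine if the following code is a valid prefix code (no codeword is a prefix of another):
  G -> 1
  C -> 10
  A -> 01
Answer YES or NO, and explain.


Checking each pair (does one codeword prefix another?):
  G='1' vs C='10': prefix -- VIOLATION

NO -- this is NOT a valid prefix code. G (1) is a prefix of C (10).


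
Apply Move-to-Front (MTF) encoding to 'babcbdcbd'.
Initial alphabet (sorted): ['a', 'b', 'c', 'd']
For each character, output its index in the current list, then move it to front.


MTF encoding:
'b': index 1 in ['a', 'b', 'c', 'd'] -> ['b', 'a', 'c', 'd']
'a': index 1 in ['b', 'a', 'c', 'd'] -> ['a', 'b', 'c', 'd']
'b': index 1 in ['a', 'b', 'c', 'd'] -> ['b', 'a', 'c', 'd']
'c': index 2 in ['b', 'a', 'c', 'd'] -> ['c', 'b', 'a', 'd']
'b': index 1 in ['c', 'b', 'a', 'd'] -> ['b', 'c', 'a', 'd']
'd': index 3 in ['b', 'c', 'a', 'd'] -> ['d', 'b', 'c', 'a']
'c': index 2 in ['d', 'b', 'c', 'a'] -> ['c', 'd', 'b', 'a']
'b': index 2 in ['c', 'd', 'b', 'a'] -> ['b', 'c', 'd', 'a']
'd': index 2 in ['b', 'c', 'd', 'a'] -> ['d', 'b', 'c', 'a']


Output: [1, 1, 1, 2, 1, 3, 2, 2, 2]


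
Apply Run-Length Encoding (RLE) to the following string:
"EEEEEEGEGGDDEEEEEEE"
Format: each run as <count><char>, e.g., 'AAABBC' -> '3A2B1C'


Scanning runs left to right:
  i=0: run of 'E' x 6 -> '6E'
  i=6: run of 'G' x 1 -> '1G'
  i=7: run of 'E' x 1 -> '1E'
  i=8: run of 'G' x 2 -> '2G'
  i=10: run of 'D' x 2 -> '2D'
  i=12: run of 'E' x 7 -> '7E'

RLE = 6E1G1E2G2D7E


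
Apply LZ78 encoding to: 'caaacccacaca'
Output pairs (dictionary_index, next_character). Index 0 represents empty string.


LZ78 encoding steps:
Dictionary: {0: ''}
Step 1: w='' (idx 0), next='c' -> output (0, 'c'), add 'c' as idx 1
Step 2: w='' (idx 0), next='a' -> output (0, 'a'), add 'a' as idx 2
Step 3: w='a' (idx 2), next='a' -> output (2, 'a'), add 'aa' as idx 3
Step 4: w='c' (idx 1), next='c' -> output (1, 'c'), add 'cc' as idx 4
Step 5: w='c' (idx 1), next='a' -> output (1, 'a'), add 'ca' as idx 5
Step 6: w='ca' (idx 5), next='c' -> output (5, 'c'), add 'cac' as idx 6
Step 7: w='a' (idx 2), end of input -> output (2, '')


Encoded: [(0, 'c'), (0, 'a'), (2, 'a'), (1, 'c'), (1, 'a'), (5, 'c'), (2, '')]


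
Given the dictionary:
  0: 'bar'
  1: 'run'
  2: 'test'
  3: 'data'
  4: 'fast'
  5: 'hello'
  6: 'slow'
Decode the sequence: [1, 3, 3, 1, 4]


Look up each index in the dictionary:
  1 -> 'run'
  3 -> 'data'
  3 -> 'data'
  1 -> 'run'
  4 -> 'fast'

Decoded: "run data data run fast"


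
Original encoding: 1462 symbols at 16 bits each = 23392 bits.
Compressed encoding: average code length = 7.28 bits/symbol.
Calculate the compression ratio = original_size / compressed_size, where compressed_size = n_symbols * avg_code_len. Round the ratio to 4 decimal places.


original_size = n_symbols * orig_bits = 1462 * 16 = 23392 bits
compressed_size = n_symbols * avg_code_len = 1462 * 7.28 = 10643.36 bits
ratio = original_size / compressed_size = 23392 / 10643.36 = 2.1978

Compression ratio = 2.1978


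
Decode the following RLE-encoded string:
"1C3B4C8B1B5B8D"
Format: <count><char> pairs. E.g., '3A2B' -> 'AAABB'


Expanding each <count><char> pair:
  1C -> 'C'
  3B -> 'BBB'
  4C -> 'CCCC'
  8B -> 'BBBBBBBB'
  1B -> 'B'
  5B -> 'BBBBB'
  8D -> 'DDDDDDDD'

Decoded = CBBBCCCCBBBBBBBBBBBBBBDDDDDDDD


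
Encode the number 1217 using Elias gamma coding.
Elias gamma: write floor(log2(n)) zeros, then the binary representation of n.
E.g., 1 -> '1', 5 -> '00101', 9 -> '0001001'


num_bits = floor(log2(1217)) + 1 = 11
leading_zeros = num_bits - 1 = 10
binary(1217) = 10011000001

Elias gamma(1217) = '0000000000' + '10011000001' = 000000000010011000001 (21 bits)


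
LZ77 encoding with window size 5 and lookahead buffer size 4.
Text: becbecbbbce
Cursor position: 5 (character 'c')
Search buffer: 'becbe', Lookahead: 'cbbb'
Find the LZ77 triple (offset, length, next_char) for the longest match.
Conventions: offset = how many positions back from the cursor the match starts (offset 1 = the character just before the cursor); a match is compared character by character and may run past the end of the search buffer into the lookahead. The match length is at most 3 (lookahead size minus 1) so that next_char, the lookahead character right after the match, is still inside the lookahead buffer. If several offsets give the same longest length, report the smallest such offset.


Try each offset into the search buffer:
  offset=1 (pos 4, char 'e'): match length 0
  offset=2 (pos 3, char 'b'): match length 0
  offset=3 (pos 2, char 'c'): match length 2
  offset=4 (pos 1, char 'e'): match length 0
  offset=5 (pos 0, char 'b'): match length 0
Longest match has length 2 at offset 3.
next_char = character at position 5 + 2 = 7 -> 'b'

Best match: offset=3, length=2 (matching 'cb' starting at position 2)
LZ77 triple: (3, 2, 'b')


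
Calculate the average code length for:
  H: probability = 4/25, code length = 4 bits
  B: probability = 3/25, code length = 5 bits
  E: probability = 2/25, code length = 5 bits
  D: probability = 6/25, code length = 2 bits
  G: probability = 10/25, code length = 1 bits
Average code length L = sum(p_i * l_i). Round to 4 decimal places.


Weighted contributions p_i * l_i:
  H: (4/25) * 4 = 16/25
  B: (3/25) * 5 = 15/25
  E: (2/25) * 5 = 10/25
  D: (6/25) * 2 = 12/25
  G: (10/25) * 1 = 10/25
Sum = (16 + 15 + 10 + 12 + 10)/25 = 63/25

L = 63/25 = 2.5200 bits/symbol


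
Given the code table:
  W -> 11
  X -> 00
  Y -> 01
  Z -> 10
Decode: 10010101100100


Decoding:
10 -> Z
01 -> Y
01 -> Y
01 -> Y
10 -> Z
01 -> Y
00 -> X


Result: ZYYYZYX


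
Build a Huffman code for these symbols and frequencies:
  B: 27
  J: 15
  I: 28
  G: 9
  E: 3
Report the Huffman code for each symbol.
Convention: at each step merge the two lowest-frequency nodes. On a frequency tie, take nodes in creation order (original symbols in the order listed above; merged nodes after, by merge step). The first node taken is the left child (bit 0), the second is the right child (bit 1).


Huffman tree construction:
Step 1: Merge E(3) + G(9) = 12
Step 2: Merge (E+G)(12) + J(15) = 27
Step 3: Merge B(27) + ((E+G)+J)(27) = 54
Step 4: Merge I(28) + (B+((E+G)+J))(54) = 82
Read each symbol's code off the tree from the root (left child = 0, right child = 1).

Codes:
  B: 10 (length 2)
  J: 111 (length 3)
  I: 0 (length 1)
  G: 1101 (length 4)
  E: 1100 (length 4)
Average code length: 175/82 = 2.1341 bits/symbol


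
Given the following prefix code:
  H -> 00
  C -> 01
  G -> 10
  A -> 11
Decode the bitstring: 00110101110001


Decoding step by step:
Bits 00 -> H
Bits 11 -> A
Bits 01 -> C
Bits 01 -> C
Bits 11 -> A
Bits 00 -> H
Bits 01 -> C


Decoded message: HACCAHC


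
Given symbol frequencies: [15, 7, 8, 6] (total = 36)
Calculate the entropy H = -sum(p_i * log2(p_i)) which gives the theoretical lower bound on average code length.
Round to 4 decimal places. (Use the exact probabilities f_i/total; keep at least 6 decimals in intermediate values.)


Per-symbol terms -p_i * log2(p_i) with p_i = f_i/36:
  p = 15/36 = 0.416667: log2(p) = -1.263034, -p*log2(p) = 0.526264
  p = 7/36 = 0.194444: log2(p) = -2.362570, -p*log2(p) = 0.459389
  p = 8/36 = 0.222222: log2(p) = -2.169925, -p*log2(p) = 0.482206
  p = 6/36 = 0.166667: log2(p) = -2.584963, -p*log2(p) = 0.430827
H = 0.526264 + 0.459389 + 0.482206 + 0.430827 = 1.898686

H = 1.8987 bits/symbol


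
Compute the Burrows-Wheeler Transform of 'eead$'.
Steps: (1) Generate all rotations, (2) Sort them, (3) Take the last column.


Rotations (sorted):
  0: $eead -> last char: d
  1: ad$ee -> last char: e
  2: d$eea -> last char: a
  3: ead$e -> last char: e
  4: eead$ -> last char: $


BWT = deae$


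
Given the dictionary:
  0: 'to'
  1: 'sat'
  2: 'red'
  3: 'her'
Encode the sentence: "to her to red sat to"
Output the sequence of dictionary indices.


Look up each word in the dictionary:
  'to' -> 0
  'her' -> 3
  'to' -> 0
  'red' -> 2
  'sat' -> 1
  'to' -> 0

Encoded: [0, 3, 0, 2, 1, 0]


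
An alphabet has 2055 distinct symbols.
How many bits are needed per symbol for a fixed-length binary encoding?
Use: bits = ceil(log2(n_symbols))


log2(2055) = 11.0049
Bracket: 2^11 = 2048 < 2055 <= 2^12 = 4096
So ceil(log2(2055)) = 12

bits = ceil(log2(2055)) = ceil(11.0049) = 12 bits


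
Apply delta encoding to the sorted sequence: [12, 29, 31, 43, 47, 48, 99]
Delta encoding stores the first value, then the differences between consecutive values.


First value: 12
Deltas:
  29 - 12 = 17
  31 - 29 = 2
  43 - 31 = 12
  47 - 43 = 4
  48 - 47 = 1
  99 - 48 = 51


Delta encoded: [12, 17, 2, 12, 4, 1, 51]


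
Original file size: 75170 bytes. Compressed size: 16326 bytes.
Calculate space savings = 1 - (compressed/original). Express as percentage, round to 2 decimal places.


ratio = compressed/original = 16326/75170 = 0.217188
savings = 1 - ratio = 1 - 0.217188 = 0.782812
as a percentage: 0.782812 * 100 = 78.28%

Space savings = 1 - 16326/75170 = 78.28%


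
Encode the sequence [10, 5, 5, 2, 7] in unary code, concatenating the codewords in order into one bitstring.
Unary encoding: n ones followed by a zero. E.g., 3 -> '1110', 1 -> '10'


Encode each number as n ones followed by a terminating 0:
  10 -> 11111111110 (11 bits)
  5 -> 111110 (6 bits)
  5 -> 111110 (6 bits)
  2 -> 110 (3 bits)
  7 -> 11111110 (8 bits)
Total length = 11 + 6 + 6 + 3 + 8 = 34 bits.

Unary([10, 5, 5, 2, 7]) = 1111111111011111011111011011111110 (34 bits)


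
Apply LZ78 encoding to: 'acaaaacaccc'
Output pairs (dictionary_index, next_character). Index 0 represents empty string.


LZ78 encoding steps:
Dictionary: {0: ''}
Step 1: w='' (idx 0), next='a' -> output (0, 'a'), add 'a' as idx 1
Step 2: w='' (idx 0), next='c' -> output (0, 'c'), add 'c' as idx 2
Step 3: w='a' (idx 1), next='a' -> output (1, 'a'), add 'aa' as idx 3
Step 4: w='aa' (idx 3), next='c' -> output (3, 'c'), add 'aac' as idx 4
Step 5: w='a' (idx 1), next='c' -> output (1, 'c'), add 'ac' as idx 5
Step 6: w='c' (idx 2), next='c' -> output (2, 'c'), add 'cc' as idx 6


Encoded: [(0, 'a'), (0, 'c'), (1, 'a'), (3, 'c'), (1, 'c'), (2, 'c')]
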